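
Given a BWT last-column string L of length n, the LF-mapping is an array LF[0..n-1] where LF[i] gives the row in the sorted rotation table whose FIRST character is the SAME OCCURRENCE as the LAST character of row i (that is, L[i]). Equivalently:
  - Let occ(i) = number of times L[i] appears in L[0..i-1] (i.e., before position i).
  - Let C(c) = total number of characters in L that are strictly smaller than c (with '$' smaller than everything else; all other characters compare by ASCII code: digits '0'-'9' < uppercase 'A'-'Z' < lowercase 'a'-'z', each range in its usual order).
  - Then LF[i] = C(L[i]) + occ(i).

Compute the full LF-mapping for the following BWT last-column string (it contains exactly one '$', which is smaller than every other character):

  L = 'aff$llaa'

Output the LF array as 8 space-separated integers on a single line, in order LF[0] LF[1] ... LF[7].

Char counts: '$':1, 'a':3, 'f':2, 'l':2
C (first-col start): C('$')=0, C('a')=1, C('f')=4, C('l')=6
L[0]='a': occ=0, LF[0]=C('a')+0=1+0=1
L[1]='f': occ=0, LF[1]=C('f')+0=4+0=4
L[2]='f': occ=1, LF[2]=C('f')+1=4+1=5
L[3]='$': occ=0, LF[3]=C('$')+0=0+0=0
L[4]='l': occ=0, LF[4]=C('l')+0=6+0=6
L[5]='l': occ=1, LF[5]=C('l')+1=6+1=7
L[6]='a': occ=1, LF[6]=C('a')+1=1+1=2
L[7]='a': occ=2, LF[7]=C('a')+2=1+2=3

Answer: 1 4 5 0 6 7 2 3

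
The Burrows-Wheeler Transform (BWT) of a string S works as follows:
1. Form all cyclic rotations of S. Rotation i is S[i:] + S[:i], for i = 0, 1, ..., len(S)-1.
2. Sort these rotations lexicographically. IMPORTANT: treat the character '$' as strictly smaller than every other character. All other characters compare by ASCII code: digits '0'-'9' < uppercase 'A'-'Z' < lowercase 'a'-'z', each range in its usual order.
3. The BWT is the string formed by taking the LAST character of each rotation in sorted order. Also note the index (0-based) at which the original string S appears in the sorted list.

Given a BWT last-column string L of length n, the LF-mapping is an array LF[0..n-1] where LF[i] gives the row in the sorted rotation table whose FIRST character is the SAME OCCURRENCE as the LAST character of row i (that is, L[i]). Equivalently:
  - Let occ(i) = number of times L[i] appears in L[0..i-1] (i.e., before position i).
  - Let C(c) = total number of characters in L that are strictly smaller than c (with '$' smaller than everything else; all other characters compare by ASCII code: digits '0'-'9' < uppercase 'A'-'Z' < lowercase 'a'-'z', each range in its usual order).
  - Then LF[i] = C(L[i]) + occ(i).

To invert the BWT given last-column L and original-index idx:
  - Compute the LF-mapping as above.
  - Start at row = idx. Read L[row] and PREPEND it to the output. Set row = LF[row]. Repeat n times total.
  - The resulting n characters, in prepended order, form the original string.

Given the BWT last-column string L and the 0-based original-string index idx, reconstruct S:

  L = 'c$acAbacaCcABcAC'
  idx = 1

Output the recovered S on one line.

Answer: ABcAcbCaaCccaAc$

Derivation:
LF mapping: 11 0 7 12 1 10 8 13 9 5 14 2 4 15 3 6
Walk LF starting at row 1, prepending L[row]:
  step 1: row=1, L[1]='$', prepend. Next row=LF[1]=0
  step 2: row=0, L[0]='c', prepend. Next row=LF[0]=11
  step 3: row=11, L[11]='A', prepend. Next row=LF[11]=2
  step 4: row=2, L[2]='a', prepend. Next row=LF[2]=7
  step 5: row=7, L[7]='c', prepend. Next row=LF[7]=13
  step 6: row=13, L[13]='c', prepend. Next row=LF[13]=15
  step 7: row=15, L[15]='C', prepend. Next row=LF[15]=6
  step 8: row=6, L[6]='a', prepend. Next row=LF[6]=8
  step 9: row=8, L[8]='a', prepend. Next row=LF[8]=9
  step 10: row=9, L[9]='C', prepend. Next row=LF[9]=5
  step 11: row=5, L[5]='b', prepend. Next row=LF[5]=10
  step 12: row=10, L[10]='c', prepend. Next row=LF[10]=14
  step 13: row=14, L[14]='A', prepend. Next row=LF[14]=3
  step 14: row=3, L[3]='c', prepend. Next row=LF[3]=12
  step 15: row=12, L[12]='B', prepend. Next row=LF[12]=4
  step 16: row=4, L[4]='A', prepend. Next row=LF[4]=1
Reversed output: ABcAcbCaaCccaAc$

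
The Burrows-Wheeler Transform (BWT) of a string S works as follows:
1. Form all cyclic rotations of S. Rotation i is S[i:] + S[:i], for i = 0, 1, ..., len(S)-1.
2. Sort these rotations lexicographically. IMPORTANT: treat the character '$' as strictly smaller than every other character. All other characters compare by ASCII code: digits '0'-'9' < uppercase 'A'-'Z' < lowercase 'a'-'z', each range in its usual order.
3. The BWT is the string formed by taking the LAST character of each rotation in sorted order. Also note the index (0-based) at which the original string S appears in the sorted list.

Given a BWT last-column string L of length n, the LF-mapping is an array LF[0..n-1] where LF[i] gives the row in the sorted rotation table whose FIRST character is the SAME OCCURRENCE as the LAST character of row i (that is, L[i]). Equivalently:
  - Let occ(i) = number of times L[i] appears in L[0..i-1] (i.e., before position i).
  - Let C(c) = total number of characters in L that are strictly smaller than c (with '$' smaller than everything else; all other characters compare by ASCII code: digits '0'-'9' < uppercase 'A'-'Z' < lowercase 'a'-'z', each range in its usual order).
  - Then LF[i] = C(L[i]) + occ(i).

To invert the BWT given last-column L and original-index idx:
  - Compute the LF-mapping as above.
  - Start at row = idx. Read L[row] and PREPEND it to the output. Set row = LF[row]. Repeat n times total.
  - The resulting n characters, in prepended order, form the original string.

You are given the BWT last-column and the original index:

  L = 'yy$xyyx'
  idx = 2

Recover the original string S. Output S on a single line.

Answer: xyyyxy$

Derivation:
LF mapping: 3 4 0 1 5 6 2
Walk LF starting at row 2, prepending L[row]:
  step 1: row=2, L[2]='$', prepend. Next row=LF[2]=0
  step 2: row=0, L[0]='y', prepend. Next row=LF[0]=3
  step 3: row=3, L[3]='x', prepend. Next row=LF[3]=1
  step 4: row=1, L[1]='y', prepend. Next row=LF[1]=4
  step 5: row=4, L[4]='y', prepend. Next row=LF[4]=5
  step 6: row=5, L[5]='y', prepend. Next row=LF[5]=6
  step 7: row=6, L[6]='x', prepend. Next row=LF[6]=2
Reversed output: xyyyxy$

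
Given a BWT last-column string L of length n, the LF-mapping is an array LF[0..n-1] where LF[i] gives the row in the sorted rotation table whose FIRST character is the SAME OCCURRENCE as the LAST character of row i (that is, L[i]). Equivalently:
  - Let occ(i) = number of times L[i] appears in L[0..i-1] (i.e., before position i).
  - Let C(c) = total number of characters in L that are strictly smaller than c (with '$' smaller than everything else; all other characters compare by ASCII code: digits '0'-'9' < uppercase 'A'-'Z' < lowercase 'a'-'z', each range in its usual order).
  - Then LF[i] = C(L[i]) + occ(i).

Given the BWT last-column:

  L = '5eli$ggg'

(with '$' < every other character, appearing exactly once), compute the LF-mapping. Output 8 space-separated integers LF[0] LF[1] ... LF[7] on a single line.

Char counts: '$':1, '5':1, 'e':1, 'g':3, 'i':1, 'l':1
C (first-col start): C('$')=0, C('5')=1, C('e')=2, C('g')=3, C('i')=6, C('l')=7
L[0]='5': occ=0, LF[0]=C('5')+0=1+0=1
L[1]='e': occ=0, LF[1]=C('e')+0=2+0=2
L[2]='l': occ=0, LF[2]=C('l')+0=7+0=7
L[3]='i': occ=0, LF[3]=C('i')+0=6+0=6
L[4]='$': occ=0, LF[4]=C('$')+0=0+0=0
L[5]='g': occ=0, LF[5]=C('g')+0=3+0=3
L[6]='g': occ=1, LF[6]=C('g')+1=3+1=4
L[7]='g': occ=2, LF[7]=C('g')+2=3+2=5

Answer: 1 2 7 6 0 3 4 5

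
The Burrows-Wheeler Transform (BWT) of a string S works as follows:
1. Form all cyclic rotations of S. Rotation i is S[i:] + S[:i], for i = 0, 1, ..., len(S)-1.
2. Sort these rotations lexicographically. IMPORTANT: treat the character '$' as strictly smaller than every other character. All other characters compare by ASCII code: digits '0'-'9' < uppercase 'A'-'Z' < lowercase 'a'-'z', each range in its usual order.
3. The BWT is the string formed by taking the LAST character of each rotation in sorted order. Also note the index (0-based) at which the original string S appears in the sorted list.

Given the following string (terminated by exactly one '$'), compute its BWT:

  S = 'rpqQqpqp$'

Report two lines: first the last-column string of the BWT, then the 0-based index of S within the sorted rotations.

Answer: pqqrqppQ$
8

Derivation:
All 9 rotations (rotation i = S[i:]+S[:i]):
  rot[0] = rpqQqpqp$
  rot[1] = pqQqpqp$r
  rot[2] = qQqpqp$rp
  rot[3] = Qqpqp$rpq
  rot[4] = qpqp$rpqQ
  rot[5] = pqp$rpqQq
  rot[6] = qp$rpqQqp
  rot[7] = p$rpqQqpq
  rot[8] = $rpqQqpqp
Sorted (with $ < everything):
  sorted[0] = $rpqQqpqp  (last char: 'p')
  sorted[1] = Qqpqp$rpq  (last char: 'q')
  sorted[2] = p$rpqQqpq  (last char: 'q')
  sorted[3] = pqQqpqp$r  (last char: 'r')
  sorted[4] = pqp$rpqQq  (last char: 'q')
  sorted[5] = qQqpqp$rp  (last char: 'p')
  sorted[6] = qp$rpqQqp  (last char: 'p')
  sorted[7] = qpqp$rpqQ  (last char: 'Q')
  sorted[8] = rpqQqpqp$  (last char: '$')
Last column: pqqrqppQ$
Original string S is at sorted index 8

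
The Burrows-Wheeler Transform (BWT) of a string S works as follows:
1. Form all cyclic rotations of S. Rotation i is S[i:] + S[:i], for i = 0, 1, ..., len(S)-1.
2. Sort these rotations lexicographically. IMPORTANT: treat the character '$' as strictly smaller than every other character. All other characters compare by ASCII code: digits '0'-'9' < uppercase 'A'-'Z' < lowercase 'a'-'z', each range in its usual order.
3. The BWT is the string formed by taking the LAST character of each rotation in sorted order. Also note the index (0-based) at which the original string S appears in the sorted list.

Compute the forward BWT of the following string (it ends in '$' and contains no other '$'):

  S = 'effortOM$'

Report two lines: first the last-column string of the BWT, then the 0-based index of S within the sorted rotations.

All 9 rotations (rotation i = S[i:]+S[:i]):
  rot[0] = effortOM$
  rot[1] = ffortOM$e
  rot[2] = fortOM$ef
  rot[3] = ortOM$eff
  rot[4] = rtOM$effo
  rot[5] = tOM$effor
  rot[6] = OM$effort
  rot[7] = M$effortO
  rot[8] = $effortOM
Sorted (with $ < everything):
  sorted[0] = $effortOM  (last char: 'M')
  sorted[1] = M$effortO  (last char: 'O')
  sorted[2] = OM$effort  (last char: 't')
  sorted[3] = effortOM$  (last char: '$')
  sorted[4] = ffortOM$e  (last char: 'e')
  sorted[5] = fortOM$ef  (last char: 'f')
  sorted[6] = ortOM$eff  (last char: 'f')
  sorted[7] = rtOM$effo  (last char: 'o')
  sorted[8] = tOM$effor  (last char: 'r')
Last column: MOt$effor
Original string S is at sorted index 3

Answer: MOt$effor
3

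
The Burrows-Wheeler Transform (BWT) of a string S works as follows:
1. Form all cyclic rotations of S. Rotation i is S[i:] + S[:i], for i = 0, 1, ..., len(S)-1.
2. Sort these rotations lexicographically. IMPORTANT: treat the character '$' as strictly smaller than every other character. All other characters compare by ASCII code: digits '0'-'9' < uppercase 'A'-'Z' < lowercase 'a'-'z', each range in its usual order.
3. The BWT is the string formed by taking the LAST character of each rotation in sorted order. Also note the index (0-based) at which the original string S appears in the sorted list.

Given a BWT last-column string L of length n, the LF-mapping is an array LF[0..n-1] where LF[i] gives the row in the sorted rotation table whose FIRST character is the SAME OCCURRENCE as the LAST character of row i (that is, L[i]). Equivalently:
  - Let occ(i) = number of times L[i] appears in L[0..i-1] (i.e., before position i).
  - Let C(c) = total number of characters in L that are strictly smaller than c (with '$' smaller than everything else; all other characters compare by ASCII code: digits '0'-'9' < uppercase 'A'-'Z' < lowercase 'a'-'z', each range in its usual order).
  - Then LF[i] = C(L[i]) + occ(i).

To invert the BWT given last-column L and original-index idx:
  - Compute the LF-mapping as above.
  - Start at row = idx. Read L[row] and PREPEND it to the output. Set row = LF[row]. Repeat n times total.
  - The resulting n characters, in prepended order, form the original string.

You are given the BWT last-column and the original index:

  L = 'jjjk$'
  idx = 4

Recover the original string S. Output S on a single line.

LF mapping: 1 2 3 4 0
Walk LF starting at row 4, prepending L[row]:
  step 1: row=4, L[4]='$', prepend. Next row=LF[4]=0
  step 2: row=0, L[0]='j', prepend. Next row=LF[0]=1
  step 3: row=1, L[1]='j', prepend. Next row=LF[1]=2
  step 4: row=2, L[2]='j', prepend. Next row=LF[2]=3
  step 5: row=3, L[3]='k', prepend. Next row=LF[3]=4
Reversed output: kjjj$

Answer: kjjj$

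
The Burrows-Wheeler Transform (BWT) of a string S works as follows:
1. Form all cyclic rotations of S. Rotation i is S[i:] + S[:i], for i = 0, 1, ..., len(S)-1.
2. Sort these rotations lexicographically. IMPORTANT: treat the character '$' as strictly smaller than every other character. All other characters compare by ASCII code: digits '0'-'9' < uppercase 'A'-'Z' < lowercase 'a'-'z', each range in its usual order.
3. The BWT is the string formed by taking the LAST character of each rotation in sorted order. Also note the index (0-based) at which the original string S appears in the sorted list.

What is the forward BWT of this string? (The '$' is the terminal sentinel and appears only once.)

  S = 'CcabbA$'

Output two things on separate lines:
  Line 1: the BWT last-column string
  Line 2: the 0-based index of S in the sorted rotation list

All 7 rotations (rotation i = S[i:]+S[:i]):
  rot[0] = CcabbA$
  rot[1] = cabbA$C
  rot[2] = abbA$Cc
  rot[3] = bbA$Cca
  rot[4] = bA$Ccab
  rot[5] = A$Ccabb
  rot[6] = $CcabbA
Sorted (with $ < everything):
  sorted[0] = $CcabbA  (last char: 'A')
  sorted[1] = A$Ccabb  (last char: 'b')
  sorted[2] = CcabbA$  (last char: '$')
  sorted[3] = abbA$Cc  (last char: 'c')
  sorted[4] = bA$Ccab  (last char: 'b')
  sorted[5] = bbA$Cca  (last char: 'a')
  sorted[6] = cabbA$C  (last char: 'C')
Last column: Ab$cbaC
Original string S is at sorted index 2

Answer: Ab$cbaC
2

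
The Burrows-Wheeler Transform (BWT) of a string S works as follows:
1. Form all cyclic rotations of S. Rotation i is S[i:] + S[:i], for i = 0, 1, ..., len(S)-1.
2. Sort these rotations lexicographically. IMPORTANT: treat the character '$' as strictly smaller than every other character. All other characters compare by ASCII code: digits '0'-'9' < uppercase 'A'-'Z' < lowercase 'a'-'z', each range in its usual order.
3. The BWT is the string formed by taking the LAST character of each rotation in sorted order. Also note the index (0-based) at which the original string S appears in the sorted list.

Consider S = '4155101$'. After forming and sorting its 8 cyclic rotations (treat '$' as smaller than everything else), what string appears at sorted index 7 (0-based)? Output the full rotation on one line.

Answer: 55101$41

Derivation:
All 8 rotations (rotation i = S[i:]+S[:i]):
  rot[0] = 4155101$
  rot[1] = 155101$4
  rot[2] = 55101$41
  rot[3] = 5101$415
  rot[4] = 101$4155
  rot[5] = 01$41551
  rot[6] = 1$415510
  rot[7] = $4155101
Sorted (with $ < everything):
  sorted[0] = $4155101
  sorted[1] = 01$41551
  sorted[2] = 1$415510
  sorted[3] = 101$4155
  sorted[4] = 155101$4
  sorted[5] = 4155101$
  sorted[6] = 5101$415
  sorted[7] = 55101$41
sorted[7] = 55101$41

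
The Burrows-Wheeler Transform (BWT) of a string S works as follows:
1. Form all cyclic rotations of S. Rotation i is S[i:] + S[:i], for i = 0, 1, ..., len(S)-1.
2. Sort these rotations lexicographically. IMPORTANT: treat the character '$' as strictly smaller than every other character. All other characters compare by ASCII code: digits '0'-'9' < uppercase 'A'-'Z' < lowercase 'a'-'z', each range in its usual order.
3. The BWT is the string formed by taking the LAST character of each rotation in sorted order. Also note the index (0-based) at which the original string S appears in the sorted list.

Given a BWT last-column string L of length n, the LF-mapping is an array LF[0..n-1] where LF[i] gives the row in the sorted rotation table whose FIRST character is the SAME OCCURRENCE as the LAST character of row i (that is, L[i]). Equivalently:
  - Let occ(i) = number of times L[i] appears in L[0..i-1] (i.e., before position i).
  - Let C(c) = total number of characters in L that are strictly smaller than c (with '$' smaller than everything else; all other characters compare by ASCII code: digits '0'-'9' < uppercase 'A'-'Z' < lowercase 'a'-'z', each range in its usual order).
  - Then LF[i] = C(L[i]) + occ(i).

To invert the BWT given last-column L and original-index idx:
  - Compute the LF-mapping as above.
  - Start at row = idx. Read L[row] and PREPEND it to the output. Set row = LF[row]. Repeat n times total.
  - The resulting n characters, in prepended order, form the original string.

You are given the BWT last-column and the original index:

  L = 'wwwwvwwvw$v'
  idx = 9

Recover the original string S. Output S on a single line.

LF mapping: 4 5 6 7 1 8 9 2 10 0 3
Walk LF starting at row 9, prepending L[row]:
  step 1: row=9, L[9]='$', prepend. Next row=LF[9]=0
  step 2: row=0, L[0]='w', prepend. Next row=LF[0]=4
  step 3: row=4, L[4]='v', prepend. Next row=LF[4]=1
  step 4: row=1, L[1]='w', prepend. Next row=LF[1]=5
  step 5: row=5, L[5]='w', prepend. Next row=LF[5]=8
  step 6: row=8, L[8]='w', prepend. Next row=LF[8]=10
  step 7: row=10, L[10]='v', prepend. Next row=LF[10]=3
  step 8: row=3, L[3]='w', prepend. Next row=LF[3]=7
  step 9: row=7, L[7]='v', prepend. Next row=LF[7]=2
  step 10: row=2, L[2]='w', prepend. Next row=LF[2]=6
  step 11: row=6, L[6]='w', prepend. Next row=LF[6]=9
Reversed output: wwvwvwwwvw$

Answer: wwvwvwwwvw$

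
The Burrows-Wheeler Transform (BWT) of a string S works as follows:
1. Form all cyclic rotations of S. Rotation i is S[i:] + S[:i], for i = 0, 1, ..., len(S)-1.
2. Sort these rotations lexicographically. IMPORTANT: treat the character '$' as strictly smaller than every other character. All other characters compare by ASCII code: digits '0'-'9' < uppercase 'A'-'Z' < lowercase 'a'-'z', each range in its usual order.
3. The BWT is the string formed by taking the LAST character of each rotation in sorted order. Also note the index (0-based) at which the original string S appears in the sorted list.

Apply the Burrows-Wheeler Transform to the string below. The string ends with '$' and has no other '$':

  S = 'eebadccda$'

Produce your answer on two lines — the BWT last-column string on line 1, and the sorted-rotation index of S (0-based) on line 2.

Answer: adbedccae$
9

Derivation:
All 10 rotations (rotation i = S[i:]+S[:i]):
  rot[0] = eebadccda$
  rot[1] = ebadccda$e
  rot[2] = badccda$ee
  rot[3] = adccda$eeb
  rot[4] = dccda$eeba
  rot[5] = ccda$eebad
  rot[6] = cda$eebadc
  rot[7] = da$eebadcc
  rot[8] = a$eebadccd
  rot[9] = $eebadccda
Sorted (with $ < everything):
  sorted[0] = $eebadccda  (last char: 'a')
  sorted[1] = a$eebadccd  (last char: 'd')
  sorted[2] = adccda$eeb  (last char: 'b')
  sorted[3] = badccda$ee  (last char: 'e')
  sorted[4] = ccda$eebad  (last char: 'd')
  sorted[5] = cda$eebadc  (last char: 'c')
  sorted[6] = da$eebadcc  (last char: 'c')
  sorted[7] = dccda$eeba  (last char: 'a')
  sorted[8] = ebadccda$e  (last char: 'e')
  sorted[9] = eebadccda$  (last char: '$')
Last column: adbedccae$
Original string S is at sorted index 9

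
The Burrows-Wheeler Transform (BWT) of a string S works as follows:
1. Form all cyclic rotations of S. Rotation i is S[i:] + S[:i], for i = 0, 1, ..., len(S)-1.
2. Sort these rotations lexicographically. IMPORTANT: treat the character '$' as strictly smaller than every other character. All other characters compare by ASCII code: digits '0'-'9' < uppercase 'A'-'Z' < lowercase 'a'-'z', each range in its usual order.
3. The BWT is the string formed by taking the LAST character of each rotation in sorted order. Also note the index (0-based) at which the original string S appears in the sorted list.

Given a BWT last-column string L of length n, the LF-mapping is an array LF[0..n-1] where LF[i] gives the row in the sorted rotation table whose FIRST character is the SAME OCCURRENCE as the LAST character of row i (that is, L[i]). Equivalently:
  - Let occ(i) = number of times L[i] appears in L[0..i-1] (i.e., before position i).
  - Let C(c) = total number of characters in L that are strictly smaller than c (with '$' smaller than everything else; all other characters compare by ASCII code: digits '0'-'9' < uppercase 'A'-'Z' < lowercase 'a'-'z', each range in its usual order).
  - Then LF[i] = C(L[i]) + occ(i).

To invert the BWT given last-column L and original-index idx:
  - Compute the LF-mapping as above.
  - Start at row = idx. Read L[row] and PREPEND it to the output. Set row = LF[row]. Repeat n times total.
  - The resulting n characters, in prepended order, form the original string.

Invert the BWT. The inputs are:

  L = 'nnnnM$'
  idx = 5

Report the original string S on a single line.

LF mapping: 2 3 4 5 1 0
Walk LF starting at row 5, prepending L[row]:
  step 1: row=5, L[5]='$', prepend. Next row=LF[5]=0
  step 2: row=0, L[0]='n', prepend. Next row=LF[0]=2
  step 3: row=2, L[2]='n', prepend. Next row=LF[2]=4
  step 4: row=4, L[4]='M', prepend. Next row=LF[4]=1
  step 5: row=1, L[1]='n', prepend. Next row=LF[1]=3
  step 6: row=3, L[3]='n', prepend. Next row=LF[3]=5
Reversed output: nnMnn$

Answer: nnMnn$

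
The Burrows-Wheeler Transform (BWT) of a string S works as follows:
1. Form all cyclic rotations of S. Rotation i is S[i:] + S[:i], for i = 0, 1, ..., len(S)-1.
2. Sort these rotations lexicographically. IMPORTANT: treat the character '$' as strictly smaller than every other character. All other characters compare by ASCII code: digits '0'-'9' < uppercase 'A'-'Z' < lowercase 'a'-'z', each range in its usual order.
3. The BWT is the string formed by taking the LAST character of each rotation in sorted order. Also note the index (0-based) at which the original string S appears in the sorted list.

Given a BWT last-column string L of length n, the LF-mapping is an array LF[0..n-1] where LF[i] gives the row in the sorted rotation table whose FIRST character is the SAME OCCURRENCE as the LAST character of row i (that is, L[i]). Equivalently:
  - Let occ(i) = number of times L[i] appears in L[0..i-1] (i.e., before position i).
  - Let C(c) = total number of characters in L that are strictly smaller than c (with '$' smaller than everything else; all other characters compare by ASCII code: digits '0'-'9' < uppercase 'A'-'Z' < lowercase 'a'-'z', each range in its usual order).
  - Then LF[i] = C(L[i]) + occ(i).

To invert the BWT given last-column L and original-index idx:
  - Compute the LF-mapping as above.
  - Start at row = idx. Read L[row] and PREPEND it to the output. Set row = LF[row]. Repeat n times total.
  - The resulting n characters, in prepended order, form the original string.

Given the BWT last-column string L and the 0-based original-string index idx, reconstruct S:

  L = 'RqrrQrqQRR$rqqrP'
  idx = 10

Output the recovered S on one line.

Answer: qrRqRqrQqPrrrQR$

Derivation:
LF mapping: 4 7 11 12 2 13 8 3 5 6 0 14 9 10 15 1
Walk LF starting at row 10, prepending L[row]:
  step 1: row=10, L[10]='$', prepend. Next row=LF[10]=0
  step 2: row=0, L[0]='R', prepend. Next row=LF[0]=4
  step 3: row=4, L[4]='Q', prepend. Next row=LF[4]=2
  step 4: row=2, L[2]='r', prepend. Next row=LF[2]=11
  step 5: row=11, L[11]='r', prepend. Next row=LF[11]=14
  step 6: row=14, L[14]='r', prepend. Next row=LF[14]=15
  step 7: row=15, L[15]='P', prepend. Next row=LF[15]=1
  step 8: row=1, L[1]='q', prepend. Next row=LF[1]=7
  step 9: row=7, L[7]='Q', prepend. Next row=LF[7]=3
  step 10: row=3, L[3]='r', prepend. Next row=LF[3]=12
  step 11: row=12, L[12]='q', prepend. Next row=LF[12]=9
  step 12: row=9, L[9]='R', prepend. Next row=LF[9]=6
  step 13: row=6, L[6]='q', prepend. Next row=LF[6]=8
  step 14: row=8, L[8]='R', prepend. Next row=LF[8]=5
  step 15: row=5, L[5]='r', prepend. Next row=LF[5]=13
  step 16: row=13, L[13]='q', prepend. Next row=LF[13]=10
Reversed output: qrRqRqrQqPrrrQR$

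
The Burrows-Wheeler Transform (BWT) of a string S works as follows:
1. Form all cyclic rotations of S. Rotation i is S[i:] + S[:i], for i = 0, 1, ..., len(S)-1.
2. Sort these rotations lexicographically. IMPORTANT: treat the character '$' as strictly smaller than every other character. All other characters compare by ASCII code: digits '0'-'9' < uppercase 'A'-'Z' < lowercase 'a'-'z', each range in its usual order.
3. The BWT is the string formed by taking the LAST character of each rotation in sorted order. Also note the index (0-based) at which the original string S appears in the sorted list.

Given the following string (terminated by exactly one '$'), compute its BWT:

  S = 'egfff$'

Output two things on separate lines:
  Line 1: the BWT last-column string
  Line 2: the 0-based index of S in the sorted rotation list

All 6 rotations (rotation i = S[i:]+S[:i]):
  rot[0] = egfff$
  rot[1] = gfff$e
  rot[2] = fff$eg
  rot[3] = ff$egf
  rot[4] = f$egff
  rot[5] = $egfff
Sorted (with $ < everything):
  sorted[0] = $egfff  (last char: 'f')
  sorted[1] = egfff$  (last char: '$')
  sorted[2] = f$egff  (last char: 'f')
  sorted[3] = ff$egf  (last char: 'f')
  sorted[4] = fff$eg  (last char: 'g')
  sorted[5] = gfff$e  (last char: 'e')
Last column: f$ffge
Original string S is at sorted index 1

Answer: f$ffge
1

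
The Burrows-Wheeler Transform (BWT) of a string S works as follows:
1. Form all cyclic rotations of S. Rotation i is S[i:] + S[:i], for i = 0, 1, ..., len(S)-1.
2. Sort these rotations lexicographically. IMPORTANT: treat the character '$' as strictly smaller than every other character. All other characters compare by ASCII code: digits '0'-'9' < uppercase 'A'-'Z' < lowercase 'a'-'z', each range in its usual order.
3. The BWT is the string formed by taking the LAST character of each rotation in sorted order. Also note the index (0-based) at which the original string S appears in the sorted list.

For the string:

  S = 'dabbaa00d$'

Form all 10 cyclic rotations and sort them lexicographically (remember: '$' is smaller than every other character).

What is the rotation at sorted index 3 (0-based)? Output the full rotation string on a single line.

Answer: a00d$dabba

Derivation:
All 10 rotations (rotation i = S[i:]+S[:i]):
  rot[0] = dabbaa00d$
  rot[1] = abbaa00d$d
  rot[2] = bbaa00d$da
  rot[3] = baa00d$dab
  rot[4] = aa00d$dabb
  rot[5] = a00d$dabba
  rot[6] = 00d$dabbaa
  rot[7] = 0d$dabbaa0
  rot[8] = d$dabbaa00
  rot[9] = $dabbaa00d
Sorted (with $ < everything):
  sorted[0] = $dabbaa00d
  sorted[1] = 00d$dabbaa
  sorted[2] = 0d$dabbaa0
  sorted[3] = a00d$dabba
  sorted[4] = aa00d$dabb
  sorted[5] = abbaa00d$d
  sorted[6] = baa00d$dab
  sorted[7] = bbaa00d$da
  sorted[8] = d$dabbaa00
  sorted[9] = dabbaa00d$
sorted[3] = a00d$dabba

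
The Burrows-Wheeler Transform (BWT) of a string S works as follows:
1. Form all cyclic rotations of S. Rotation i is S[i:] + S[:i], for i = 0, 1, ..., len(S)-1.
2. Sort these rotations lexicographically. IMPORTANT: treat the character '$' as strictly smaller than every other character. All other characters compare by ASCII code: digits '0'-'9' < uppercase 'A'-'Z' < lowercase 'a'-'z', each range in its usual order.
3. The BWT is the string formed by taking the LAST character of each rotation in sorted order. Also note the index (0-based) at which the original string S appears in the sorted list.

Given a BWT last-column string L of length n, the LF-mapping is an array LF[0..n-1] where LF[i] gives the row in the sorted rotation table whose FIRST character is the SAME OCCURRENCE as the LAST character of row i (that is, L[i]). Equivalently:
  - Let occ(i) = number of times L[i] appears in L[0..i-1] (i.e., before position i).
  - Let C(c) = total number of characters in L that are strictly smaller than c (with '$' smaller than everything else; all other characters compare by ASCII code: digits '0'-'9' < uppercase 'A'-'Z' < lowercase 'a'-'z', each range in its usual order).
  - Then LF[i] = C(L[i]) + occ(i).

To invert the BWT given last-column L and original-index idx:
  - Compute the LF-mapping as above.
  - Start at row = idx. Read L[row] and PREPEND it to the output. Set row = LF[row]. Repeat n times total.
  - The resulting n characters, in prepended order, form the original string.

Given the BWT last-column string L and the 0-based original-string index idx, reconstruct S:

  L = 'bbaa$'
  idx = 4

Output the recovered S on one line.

Answer: baab$

Derivation:
LF mapping: 3 4 1 2 0
Walk LF starting at row 4, prepending L[row]:
  step 1: row=4, L[4]='$', prepend. Next row=LF[4]=0
  step 2: row=0, L[0]='b', prepend. Next row=LF[0]=3
  step 3: row=3, L[3]='a', prepend. Next row=LF[3]=2
  step 4: row=2, L[2]='a', prepend. Next row=LF[2]=1
  step 5: row=1, L[1]='b', prepend. Next row=LF[1]=4
Reversed output: baab$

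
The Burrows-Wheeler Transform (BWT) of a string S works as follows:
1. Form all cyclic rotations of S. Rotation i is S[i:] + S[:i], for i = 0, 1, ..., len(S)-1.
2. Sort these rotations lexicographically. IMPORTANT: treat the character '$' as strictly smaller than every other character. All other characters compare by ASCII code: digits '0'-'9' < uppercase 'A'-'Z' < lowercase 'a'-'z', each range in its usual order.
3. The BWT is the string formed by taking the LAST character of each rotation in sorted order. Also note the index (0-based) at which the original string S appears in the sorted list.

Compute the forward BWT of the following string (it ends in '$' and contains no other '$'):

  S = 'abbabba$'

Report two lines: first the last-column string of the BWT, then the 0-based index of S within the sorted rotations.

All 8 rotations (rotation i = S[i:]+S[:i]):
  rot[0] = abbabba$
  rot[1] = bbabba$a
  rot[2] = babba$ab
  rot[3] = abba$abb
  rot[4] = bba$abba
  rot[5] = ba$abbab
  rot[6] = a$abbabb
  rot[7] = $abbabba
Sorted (with $ < everything):
  sorted[0] = $abbabba  (last char: 'a')
  sorted[1] = a$abbabb  (last char: 'b')
  sorted[2] = abba$abb  (last char: 'b')
  sorted[3] = abbabba$  (last char: '$')
  sorted[4] = ba$abbab  (last char: 'b')
  sorted[5] = babba$ab  (last char: 'b')
  sorted[6] = bba$abba  (last char: 'a')
  sorted[7] = bbabba$a  (last char: 'a')
Last column: abb$bbaa
Original string S is at sorted index 3

Answer: abb$bbaa
3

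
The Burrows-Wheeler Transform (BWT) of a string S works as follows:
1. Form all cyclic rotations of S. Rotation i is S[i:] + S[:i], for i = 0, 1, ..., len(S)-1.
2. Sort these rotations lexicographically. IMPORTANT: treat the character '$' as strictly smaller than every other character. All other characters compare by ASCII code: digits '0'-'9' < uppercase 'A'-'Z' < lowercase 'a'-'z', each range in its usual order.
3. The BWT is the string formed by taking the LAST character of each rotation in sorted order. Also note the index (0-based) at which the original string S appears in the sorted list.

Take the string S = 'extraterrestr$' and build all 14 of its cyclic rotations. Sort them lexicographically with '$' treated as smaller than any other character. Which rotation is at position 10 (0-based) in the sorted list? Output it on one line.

Answer: terrestr$extra

Derivation:
All 14 rotations (rotation i = S[i:]+S[:i]):
  rot[0] = extraterrestr$
  rot[1] = xtraterrestr$e
  rot[2] = traterrestr$ex
  rot[3] = raterrestr$ext
  rot[4] = aterrestr$extr
  rot[5] = terrestr$extra
  rot[6] = errestr$extrat
  rot[7] = rrestr$extrate
  rot[8] = restr$extrater
  rot[9] = estr$extraterr
  rot[10] = str$extraterre
  rot[11] = tr$extraterres
  rot[12] = r$extraterrest
  rot[13] = $extraterrestr
Sorted (with $ < everything):
  sorted[0] = $extraterrestr
  sorted[1] = aterrestr$extr
  sorted[2] = errestr$extrat
  sorted[3] = estr$extraterr
  sorted[4] = extraterrestr$
  sorted[5] = r$extraterrest
  sorted[6] = raterrestr$ext
  sorted[7] = restr$extrater
  sorted[8] = rrestr$extrate
  sorted[9] = str$extraterre
  sorted[10] = terrestr$extra
  sorted[11] = tr$extraterres
  sorted[12] = traterrestr$ex
  sorted[13] = xtraterrestr$e
sorted[10] = terrestr$extra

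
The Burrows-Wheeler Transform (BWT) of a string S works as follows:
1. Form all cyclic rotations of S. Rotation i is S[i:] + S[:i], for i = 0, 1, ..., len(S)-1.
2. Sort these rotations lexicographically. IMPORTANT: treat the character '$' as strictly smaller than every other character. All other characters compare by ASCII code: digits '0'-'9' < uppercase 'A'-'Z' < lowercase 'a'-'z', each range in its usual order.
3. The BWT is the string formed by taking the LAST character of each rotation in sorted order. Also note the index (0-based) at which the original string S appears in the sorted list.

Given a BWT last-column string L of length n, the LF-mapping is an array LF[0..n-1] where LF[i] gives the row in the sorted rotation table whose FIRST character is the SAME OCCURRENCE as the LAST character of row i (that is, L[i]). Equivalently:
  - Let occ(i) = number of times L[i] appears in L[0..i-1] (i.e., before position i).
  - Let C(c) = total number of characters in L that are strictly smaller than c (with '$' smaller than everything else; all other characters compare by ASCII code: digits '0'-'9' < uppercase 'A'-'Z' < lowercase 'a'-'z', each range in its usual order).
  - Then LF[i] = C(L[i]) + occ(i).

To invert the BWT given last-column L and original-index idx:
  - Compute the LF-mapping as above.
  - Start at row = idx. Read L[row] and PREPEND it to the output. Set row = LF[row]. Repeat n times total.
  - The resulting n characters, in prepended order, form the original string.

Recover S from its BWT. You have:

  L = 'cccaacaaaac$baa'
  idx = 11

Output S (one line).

LF mapping: 10 11 12 1 2 13 3 4 5 6 14 0 9 7 8
Walk LF starting at row 11, prepending L[row]:
  step 1: row=11, L[11]='$', prepend. Next row=LF[11]=0
  step 2: row=0, L[0]='c', prepend. Next row=LF[0]=10
  step 3: row=10, L[10]='c', prepend. Next row=LF[10]=14
  step 4: row=14, L[14]='a', prepend. Next row=LF[14]=8
  step 5: row=8, L[8]='a', prepend. Next row=LF[8]=5
  step 6: row=5, L[5]='c', prepend. Next row=LF[5]=13
  step 7: row=13, L[13]='a', prepend. Next row=LF[13]=7
  step 8: row=7, L[7]='a', prepend. Next row=LF[7]=4
  step 9: row=4, L[4]='a', prepend. Next row=LF[4]=2
  step 10: row=2, L[2]='c', prepend. Next row=LF[2]=12
  step 11: row=12, L[12]='b', prepend. Next row=LF[12]=9
  step 12: row=9, L[9]='a', prepend. Next row=LF[9]=6
  step 13: row=6, L[6]='a', prepend. Next row=LF[6]=3
  step 14: row=3, L[3]='a', prepend. Next row=LF[3]=1
  step 15: row=1, L[1]='c', prepend. Next row=LF[1]=11
Reversed output: caaabcaaacaacc$

Answer: caaabcaaacaacc$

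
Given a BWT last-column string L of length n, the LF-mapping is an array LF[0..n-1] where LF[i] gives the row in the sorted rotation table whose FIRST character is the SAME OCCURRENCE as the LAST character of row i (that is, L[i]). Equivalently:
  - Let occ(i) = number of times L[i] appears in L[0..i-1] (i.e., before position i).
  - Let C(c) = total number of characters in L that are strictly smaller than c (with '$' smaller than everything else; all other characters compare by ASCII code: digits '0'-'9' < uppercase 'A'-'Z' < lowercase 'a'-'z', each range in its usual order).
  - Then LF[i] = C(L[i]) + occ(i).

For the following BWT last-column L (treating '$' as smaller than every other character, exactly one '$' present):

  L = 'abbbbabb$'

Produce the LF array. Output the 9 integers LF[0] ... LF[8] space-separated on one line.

Answer: 1 3 4 5 6 2 7 8 0

Derivation:
Char counts: '$':1, 'a':2, 'b':6
C (first-col start): C('$')=0, C('a')=1, C('b')=3
L[0]='a': occ=0, LF[0]=C('a')+0=1+0=1
L[1]='b': occ=0, LF[1]=C('b')+0=3+0=3
L[2]='b': occ=1, LF[2]=C('b')+1=3+1=4
L[3]='b': occ=2, LF[3]=C('b')+2=3+2=5
L[4]='b': occ=3, LF[4]=C('b')+3=3+3=6
L[5]='a': occ=1, LF[5]=C('a')+1=1+1=2
L[6]='b': occ=4, LF[6]=C('b')+4=3+4=7
L[7]='b': occ=5, LF[7]=C('b')+5=3+5=8
L[8]='$': occ=0, LF[8]=C('$')+0=0+0=0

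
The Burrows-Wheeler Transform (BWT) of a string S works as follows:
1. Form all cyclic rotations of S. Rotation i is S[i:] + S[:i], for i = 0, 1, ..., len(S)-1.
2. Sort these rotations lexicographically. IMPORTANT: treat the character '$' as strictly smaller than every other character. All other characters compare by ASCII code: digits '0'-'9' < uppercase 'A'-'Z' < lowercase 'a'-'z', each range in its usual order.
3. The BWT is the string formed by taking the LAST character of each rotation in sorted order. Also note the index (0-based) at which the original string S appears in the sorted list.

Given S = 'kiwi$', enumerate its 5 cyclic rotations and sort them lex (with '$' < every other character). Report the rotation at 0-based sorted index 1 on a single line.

All 5 rotations (rotation i = S[i:]+S[:i]):
  rot[0] = kiwi$
  rot[1] = iwi$k
  rot[2] = wi$ki
  rot[3] = i$kiw
  rot[4] = $kiwi
Sorted (with $ < everything):
  sorted[0] = $kiwi
  sorted[1] = i$kiw
  sorted[2] = iwi$k
  sorted[3] = kiwi$
  sorted[4] = wi$ki
sorted[1] = i$kiw

Answer: i$kiw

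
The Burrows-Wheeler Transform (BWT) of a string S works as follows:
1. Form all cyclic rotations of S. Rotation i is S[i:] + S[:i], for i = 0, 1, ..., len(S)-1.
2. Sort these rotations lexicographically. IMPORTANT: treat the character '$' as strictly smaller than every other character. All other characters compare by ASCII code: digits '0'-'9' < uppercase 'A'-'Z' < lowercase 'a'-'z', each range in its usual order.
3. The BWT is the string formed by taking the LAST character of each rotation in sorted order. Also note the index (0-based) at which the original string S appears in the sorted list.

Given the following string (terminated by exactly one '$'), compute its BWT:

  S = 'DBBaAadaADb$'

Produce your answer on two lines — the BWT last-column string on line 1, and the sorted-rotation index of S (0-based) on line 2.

All 12 rotations (rotation i = S[i:]+S[:i]):
  rot[0] = DBBaAadaADb$
  rot[1] = BBaAadaADb$D
  rot[2] = BaAadaADb$DB
  rot[3] = aAadaADb$DBB
  rot[4] = AadaADb$DBBa
  rot[5] = adaADb$DBBaA
  rot[6] = daADb$DBBaAa
  rot[7] = aADb$DBBaAad
  rot[8] = ADb$DBBaAada
  rot[9] = Db$DBBaAadaA
  rot[10] = b$DBBaAadaAD
  rot[11] = $DBBaAadaADb
Sorted (with $ < everything):
  sorted[0] = $DBBaAadaADb  (last char: 'b')
  sorted[1] = ADb$DBBaAada  (last char: 'a')
  sorted[2] = AadaADb$DBBa  (last char: 'a')
  sorted[3] = BBaAadaADb$D  (last char: 'D')
  sorted[4] = BaAadaADb$DB  (last char: 'B')
  sorted[5] = DBBaAadaADb$  (last char: '$')
  sorted[6] = Db$DBBaAadaA  (last char: 'A')
  sorted[7] = aADb$DBBaAad  (last char: 'd')
  sorted[8] = aAadaADb$DBB  (last char: 'B')
  sorted[9] = adaADb$DBBaA  (last char: 'A')
  sorted[10] = b$DBBaAadaAD  (last char: 'D')
  sorted[11] = daADb$DBBaAa  (last char: 'a')
Last column: baaDB$AdBADa
Original string S is at sorted index 5

Answer: baaDB$AdBADa
5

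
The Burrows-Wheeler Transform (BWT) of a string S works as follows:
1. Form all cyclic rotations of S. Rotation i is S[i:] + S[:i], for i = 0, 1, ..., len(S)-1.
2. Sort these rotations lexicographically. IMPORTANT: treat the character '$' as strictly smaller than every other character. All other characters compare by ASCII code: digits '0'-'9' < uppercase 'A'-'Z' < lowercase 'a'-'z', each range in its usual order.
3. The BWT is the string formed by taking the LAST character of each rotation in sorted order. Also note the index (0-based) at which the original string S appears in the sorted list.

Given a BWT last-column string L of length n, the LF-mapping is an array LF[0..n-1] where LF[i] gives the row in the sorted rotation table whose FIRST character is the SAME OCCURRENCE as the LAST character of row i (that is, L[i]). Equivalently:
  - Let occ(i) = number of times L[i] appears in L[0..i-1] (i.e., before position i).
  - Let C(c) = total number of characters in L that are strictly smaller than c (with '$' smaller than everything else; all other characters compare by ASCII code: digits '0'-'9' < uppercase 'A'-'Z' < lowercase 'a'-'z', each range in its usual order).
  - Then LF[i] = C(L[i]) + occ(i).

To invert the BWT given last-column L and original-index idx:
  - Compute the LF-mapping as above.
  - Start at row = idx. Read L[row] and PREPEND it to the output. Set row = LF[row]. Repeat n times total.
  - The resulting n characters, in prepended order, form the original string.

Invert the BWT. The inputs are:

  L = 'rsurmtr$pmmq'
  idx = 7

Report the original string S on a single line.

Answer: rmtqumsmprr$

Derivation:
LF mapping: 6 9 11 7 1 10 8 0 4 2 3 5
Walk LF starting at row 7, prepending L[row]:
  step 1: row=7, L[7]='$', prepend. Next row=LF[7]=0
  step 2: row=0, L[0]='r', prepend. Next row=LF[0]=6
  step 3: row=6, L[6]='r', prepend. Next row=LF[6]=8
  step 4: row=8, L[8]='p', prepend. Next row=LF[8]=4
  step 5: row=4, L[4]='m', prepend. Next row=LF[4]=1
  step 6: row=1, L[1]='s', prepend. Next row=LF[1]=9
  step 7: row=9, L[9]='m', prepend. Next row=LF[9]=2
  step 8: row=2, L[2]='u', prepend. Next row=LF[2]=11
  step 9: row=11, L[11]='q', prepend. Next row=LF[11]=5
  step 10: row=5, L[5]='t', prepend. Next row=LF[5]=10
  step 11: row=10, L[10]='m', prepend. Next row=LF[10]=3
  step 12: row=3, L[3]='r', prepend. Next row=LF[3]=7
Reversed output: rmtqumsmprr$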